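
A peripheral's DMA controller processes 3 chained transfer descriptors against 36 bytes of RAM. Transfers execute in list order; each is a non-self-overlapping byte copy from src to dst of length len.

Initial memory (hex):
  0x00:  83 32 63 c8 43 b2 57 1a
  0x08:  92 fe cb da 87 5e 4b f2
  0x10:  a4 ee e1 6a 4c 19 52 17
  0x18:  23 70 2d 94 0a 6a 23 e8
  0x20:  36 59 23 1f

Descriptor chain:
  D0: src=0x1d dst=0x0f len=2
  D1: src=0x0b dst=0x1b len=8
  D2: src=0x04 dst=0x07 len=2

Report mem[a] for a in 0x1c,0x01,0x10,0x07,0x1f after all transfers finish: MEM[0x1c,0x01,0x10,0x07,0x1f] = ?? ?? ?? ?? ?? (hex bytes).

#0 dst[0x0f+2] := {0x6a,0x23}
#1 dst[0x1b+8] := {0xda,0x87,0x5e,0x4b,0x6a,0x23,0xee,0xe1}
#2 dst[0x07+2] := {0x43,0xb2}
query mem[0x1c]=0x87, mem[0x01]=0x32, mem[0x10]=0x23, mem[0x07]=0x43, mem[0x1f]=0x6a

MEM[0x1c,0x01,0x10,0x07,0x1f] = 87 32 23 43 6a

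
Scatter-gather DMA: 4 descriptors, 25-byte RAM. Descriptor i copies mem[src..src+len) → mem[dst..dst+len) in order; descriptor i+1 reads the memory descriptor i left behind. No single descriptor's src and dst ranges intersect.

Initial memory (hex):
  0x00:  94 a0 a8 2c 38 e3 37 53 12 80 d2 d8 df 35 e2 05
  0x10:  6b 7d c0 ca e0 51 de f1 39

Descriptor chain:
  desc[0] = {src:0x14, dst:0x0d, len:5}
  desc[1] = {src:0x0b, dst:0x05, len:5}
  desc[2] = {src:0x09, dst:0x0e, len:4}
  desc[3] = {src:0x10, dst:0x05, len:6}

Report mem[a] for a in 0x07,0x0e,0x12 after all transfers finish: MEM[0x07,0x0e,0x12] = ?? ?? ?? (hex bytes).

  after D0: wrote 5B at 0x0d = e051def139
  after D1: wrote 5B at 0x05 = d8dfe051de
  after D2: wrote 4B at 0x0e = ded2d8df
  after D3: wrote 6B at 0x05 = d8dfc0cae051
query mem[0x07]=0xc0, mem[0x0e]=0xde, mem[0x12]=0xc0

MEM[0x07,0x0e,0x12] = c0 de c0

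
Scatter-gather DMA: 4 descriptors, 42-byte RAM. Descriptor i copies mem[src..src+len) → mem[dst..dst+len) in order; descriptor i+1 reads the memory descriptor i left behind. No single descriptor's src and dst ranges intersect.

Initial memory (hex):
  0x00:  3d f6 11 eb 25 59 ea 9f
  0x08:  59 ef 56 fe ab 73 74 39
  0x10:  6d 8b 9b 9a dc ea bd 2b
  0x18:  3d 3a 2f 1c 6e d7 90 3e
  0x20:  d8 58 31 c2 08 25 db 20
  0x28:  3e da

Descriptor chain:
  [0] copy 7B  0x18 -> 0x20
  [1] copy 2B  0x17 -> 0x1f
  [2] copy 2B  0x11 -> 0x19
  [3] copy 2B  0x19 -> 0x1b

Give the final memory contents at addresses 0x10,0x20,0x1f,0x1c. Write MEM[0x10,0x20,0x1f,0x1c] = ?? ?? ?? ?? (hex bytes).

#0 dst[0x20+7] := {0x3d,0x3a,0x2f,0x1c,0x6e,0xd7,0x90}
#1 dst[0x1f+2] := {0x2b,0x3d}
#2 dst[0x19+2] := {0x8b,0x9b}
#3 dst[0x1b+2] := {0x8b,0x9b}
query mem[0x10]=0x6d, mem[0x20]=0x3d, mem[0x1f]=0x2b, mem[0x1c]=0x9b

MEM[0x10,0x20,0x1f,0x1c] = 6d 3d 2b 9b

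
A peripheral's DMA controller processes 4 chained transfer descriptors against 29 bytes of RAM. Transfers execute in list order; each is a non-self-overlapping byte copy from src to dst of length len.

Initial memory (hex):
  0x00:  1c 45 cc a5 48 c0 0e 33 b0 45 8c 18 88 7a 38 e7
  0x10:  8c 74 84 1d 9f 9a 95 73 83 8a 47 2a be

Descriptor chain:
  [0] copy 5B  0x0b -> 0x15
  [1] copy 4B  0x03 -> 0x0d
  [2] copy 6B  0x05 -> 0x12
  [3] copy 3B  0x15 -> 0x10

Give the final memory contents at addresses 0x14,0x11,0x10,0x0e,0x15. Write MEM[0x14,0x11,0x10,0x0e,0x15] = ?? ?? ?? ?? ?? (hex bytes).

D0: mem[0x15..0x19] <- [18 88 7a 38 e7]
D1: mem[0x0d..0x10] <- [a5 48 c0 0e]
D2: mem[0x12..0x17] <- [c0 0e 33 b0 45 8c]
D3: mem[0x10..0x12] <- [b0 45 8c]
query mem[0x14]=0x33, mem[0x11]=0x45, mem[0x10]=0xb0, mem[0x0e]=0x48, mem[0x15]=0xb0

MEM[0x14,0x11,0x10,0x0e,0x15] = 33 45 b0 48 b0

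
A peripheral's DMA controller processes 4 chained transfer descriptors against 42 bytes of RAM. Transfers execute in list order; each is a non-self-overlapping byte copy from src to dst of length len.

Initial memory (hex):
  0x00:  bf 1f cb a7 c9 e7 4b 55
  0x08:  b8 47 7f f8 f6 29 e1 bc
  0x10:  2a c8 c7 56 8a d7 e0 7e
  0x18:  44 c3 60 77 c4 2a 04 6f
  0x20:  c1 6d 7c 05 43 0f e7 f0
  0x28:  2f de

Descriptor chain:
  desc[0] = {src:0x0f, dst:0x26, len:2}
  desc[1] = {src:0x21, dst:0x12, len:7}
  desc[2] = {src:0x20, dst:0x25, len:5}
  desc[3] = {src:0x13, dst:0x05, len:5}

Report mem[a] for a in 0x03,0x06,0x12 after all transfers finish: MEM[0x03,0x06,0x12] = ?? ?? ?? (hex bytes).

MEM[0x03,0x06,0x12] = a7 05 6d

[0] 0x0f->0x26 len=2 : bc 2a
[1] 0x21->0x12 len=7 : 6d 7c 05 43 0f bc 2a
[2] 0x20->0x25 len=5 : c1 6d 7c 05 43
[3] 0x13->0x05 len=5 : 7c 05 43 0f bc
query mem[0x03]=0xa7, mem[0x06]=0x05, mem[0x12]=0x6d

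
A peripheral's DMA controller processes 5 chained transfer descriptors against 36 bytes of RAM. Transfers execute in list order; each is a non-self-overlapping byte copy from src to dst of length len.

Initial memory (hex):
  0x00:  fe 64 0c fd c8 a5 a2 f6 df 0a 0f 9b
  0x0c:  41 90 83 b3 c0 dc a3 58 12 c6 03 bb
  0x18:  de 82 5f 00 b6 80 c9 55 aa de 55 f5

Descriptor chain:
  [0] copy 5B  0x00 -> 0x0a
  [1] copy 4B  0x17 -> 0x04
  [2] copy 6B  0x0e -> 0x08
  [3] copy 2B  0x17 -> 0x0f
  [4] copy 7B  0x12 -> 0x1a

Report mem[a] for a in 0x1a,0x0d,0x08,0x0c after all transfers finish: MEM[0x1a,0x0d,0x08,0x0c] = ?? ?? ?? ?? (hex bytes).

MEM[0x1a,0x0d,0x08,0x0c] = a3 58 c8 a3

  after D0: wrote 5B at 0x0a = fe640cfdc8
  after D1: wrote 4B at 0x04 = bbde825f
  after D2: wrote 6B at 0x08 = c8b3c0dca358
  after D3: wrote 2B at 0x0f = bbde
  after D4: wrote 7B at 0x1a = a35812c603bbde
query mem[0x1a]=0xa3, mem[0x0d]=0x58, mem[0x08]=0xc8, mem[0x0c]=0xa3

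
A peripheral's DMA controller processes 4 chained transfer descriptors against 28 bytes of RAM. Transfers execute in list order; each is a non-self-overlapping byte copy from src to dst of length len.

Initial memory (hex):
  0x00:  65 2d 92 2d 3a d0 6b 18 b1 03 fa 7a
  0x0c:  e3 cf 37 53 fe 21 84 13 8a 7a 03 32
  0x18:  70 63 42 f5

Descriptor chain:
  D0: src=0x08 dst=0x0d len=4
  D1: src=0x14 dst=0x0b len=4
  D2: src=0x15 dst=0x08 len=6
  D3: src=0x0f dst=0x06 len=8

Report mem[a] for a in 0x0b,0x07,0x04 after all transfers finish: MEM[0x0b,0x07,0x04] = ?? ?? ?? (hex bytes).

MEM[0x0b,0x07,0x04] = 8a 7a 3a

[0] 0x08->0x0d len=4 : b1 03 fa 7a
[1] 0x14->0x0b len=4 : 8a 7a 03 32
[2] 0x15->0x08 len=6 : 7a 03 32 70 63 42
[3] 0x0f->0x06 len=8 : fa 7a 21 84 13 8a 7a 03
query mem[0x0b]=0x8a, mem[0x07]=0x7a, mem[0x04]=0x3a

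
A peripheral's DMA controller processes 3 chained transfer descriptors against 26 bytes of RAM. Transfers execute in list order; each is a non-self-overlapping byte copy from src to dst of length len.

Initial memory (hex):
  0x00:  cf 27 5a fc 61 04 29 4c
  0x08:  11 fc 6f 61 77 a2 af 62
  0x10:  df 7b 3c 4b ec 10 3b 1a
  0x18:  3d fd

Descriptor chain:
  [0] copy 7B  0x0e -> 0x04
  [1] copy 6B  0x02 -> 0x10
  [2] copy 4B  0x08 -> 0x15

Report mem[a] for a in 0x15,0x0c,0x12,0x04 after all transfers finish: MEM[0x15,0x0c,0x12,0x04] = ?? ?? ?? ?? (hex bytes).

  after D0: wrote 7B at 0x04 = af62df7b3c4bec
  after D1: wrote 6B at 0x10 = 5afcaf62df7b
  after D2: wrote 4B at 0x15 = 3c4bec61
query mem[0x15]=0x3c, mem[0x0c]=0x77, mem[0x12]=0xaf, mem[0x04]=0xaf

MEM[0x15,0x0c,0x12,0x04] = 3c 77 af af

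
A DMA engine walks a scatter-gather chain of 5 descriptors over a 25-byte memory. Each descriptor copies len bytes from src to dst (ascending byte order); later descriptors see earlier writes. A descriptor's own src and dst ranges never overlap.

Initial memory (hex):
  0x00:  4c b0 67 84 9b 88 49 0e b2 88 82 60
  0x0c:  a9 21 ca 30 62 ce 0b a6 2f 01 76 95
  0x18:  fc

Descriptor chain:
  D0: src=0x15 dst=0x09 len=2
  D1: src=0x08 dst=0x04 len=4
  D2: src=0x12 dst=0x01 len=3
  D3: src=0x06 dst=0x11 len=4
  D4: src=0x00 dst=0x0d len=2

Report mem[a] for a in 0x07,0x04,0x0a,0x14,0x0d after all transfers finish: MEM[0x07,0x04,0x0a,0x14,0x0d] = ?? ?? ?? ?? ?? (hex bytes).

#0 dst[0x09+2] := {0x01,0x76}
#1 dst[0x04+4] := {0xb2,0x01,0x76,0x60}
#2 dst[0x01+3] := {0x0b,0xa6,0x2f}
#3 dst[0x11+4] := {0x76,0x60,0xb2,0x01}
#4 dst[0x0d+2] := {0x4c,0x0b}
query mem[0x07]=0x60, mem[0x04]=0xb2, mem[0x0a]=0x76, mem[0x14]=0x01, mem[0x0d]=0x4c

MEM[0x07,0x04,0x0a,0x14,0x0d] = 60 b2 76 01 4c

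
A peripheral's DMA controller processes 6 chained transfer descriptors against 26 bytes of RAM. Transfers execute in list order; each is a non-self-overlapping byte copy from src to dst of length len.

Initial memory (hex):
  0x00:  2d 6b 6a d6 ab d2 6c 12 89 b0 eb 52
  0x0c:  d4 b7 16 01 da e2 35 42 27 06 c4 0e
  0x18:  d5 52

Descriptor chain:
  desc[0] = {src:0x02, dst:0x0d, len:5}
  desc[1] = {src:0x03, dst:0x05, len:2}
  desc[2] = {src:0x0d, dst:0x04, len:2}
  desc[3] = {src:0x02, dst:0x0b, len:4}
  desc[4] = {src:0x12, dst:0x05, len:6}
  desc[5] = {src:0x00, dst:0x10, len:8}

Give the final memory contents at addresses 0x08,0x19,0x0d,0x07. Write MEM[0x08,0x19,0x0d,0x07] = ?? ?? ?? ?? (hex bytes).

D0: mem[0x0d..0x11] <- [6a d6 ab d2 6c]
D1: mem[0x05..0x06] <- [d6 ab]
D2: mem[0x04..0x05] <- [6a d6]
D3: mem[0x0b..0x0e] <- [6a d6 6a d6]
D4: mem[0x05..0x0a] <- [35 42 27 06 c4 0e]
D5: mem[0x10..0x17] <- [2d 6b 6a d6 6a 35 42 27]
query mem[0x08]=0x06, mem[0x19]=0x52, mem[0x0d]=0x6a, mem[0x07]=0x27

MEM[0x08,0x19,0x0d,0x07] = 06 52 6a 27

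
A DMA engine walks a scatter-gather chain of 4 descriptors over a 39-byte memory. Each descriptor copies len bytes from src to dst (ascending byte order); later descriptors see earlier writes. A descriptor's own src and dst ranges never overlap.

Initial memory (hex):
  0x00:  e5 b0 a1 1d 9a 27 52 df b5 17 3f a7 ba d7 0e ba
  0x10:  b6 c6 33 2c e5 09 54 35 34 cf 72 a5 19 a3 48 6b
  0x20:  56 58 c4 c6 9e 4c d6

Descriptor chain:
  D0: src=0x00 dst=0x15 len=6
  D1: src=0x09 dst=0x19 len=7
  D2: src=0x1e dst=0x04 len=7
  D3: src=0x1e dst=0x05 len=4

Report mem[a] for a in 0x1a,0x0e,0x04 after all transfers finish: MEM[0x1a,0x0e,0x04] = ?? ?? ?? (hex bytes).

[0] 0x00->0x15 len=6 : e5 b0 a1 1d 9a 27
[1] 0x09->0x19 len=7 : 17 3f a7 ba d7 0e ba
[2] 0x1e->0x04 len=7 : 0e ba 56 58 c4 c6 9e
[3] 0x1e->0x05 len=4 : 0e ba 56 58
query mem[0x1a]=0x3f, mem[0x0e]=0x0e, mem[0x04]=0x0e

MEM[0x1a,0x0e,0x04] = 3f 0e 0e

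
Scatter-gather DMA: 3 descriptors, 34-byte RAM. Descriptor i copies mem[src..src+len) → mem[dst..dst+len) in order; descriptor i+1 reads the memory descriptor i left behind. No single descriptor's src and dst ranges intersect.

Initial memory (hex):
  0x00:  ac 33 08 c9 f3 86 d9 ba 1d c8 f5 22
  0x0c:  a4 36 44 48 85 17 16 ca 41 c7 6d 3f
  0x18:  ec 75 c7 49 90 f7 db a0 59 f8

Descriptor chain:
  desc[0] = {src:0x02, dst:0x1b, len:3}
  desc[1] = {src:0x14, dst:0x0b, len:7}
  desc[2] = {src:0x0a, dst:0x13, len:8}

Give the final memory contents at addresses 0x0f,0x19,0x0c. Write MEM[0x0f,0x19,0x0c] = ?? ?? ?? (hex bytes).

  after D0: wrote 3B at 0x1b = 08c9f3
  after D1: wrote 7B at 0x0b = 41c76d3fec75c7
  after D2: wrote 8B at 0x13 = f541c76d3fec75c7
query mem[0x0f]=0xec, mem[0x19]=0x75, mem[0x0c]=0xc7

MEM[0x0f,0x19,0x0c] = ec 75 c7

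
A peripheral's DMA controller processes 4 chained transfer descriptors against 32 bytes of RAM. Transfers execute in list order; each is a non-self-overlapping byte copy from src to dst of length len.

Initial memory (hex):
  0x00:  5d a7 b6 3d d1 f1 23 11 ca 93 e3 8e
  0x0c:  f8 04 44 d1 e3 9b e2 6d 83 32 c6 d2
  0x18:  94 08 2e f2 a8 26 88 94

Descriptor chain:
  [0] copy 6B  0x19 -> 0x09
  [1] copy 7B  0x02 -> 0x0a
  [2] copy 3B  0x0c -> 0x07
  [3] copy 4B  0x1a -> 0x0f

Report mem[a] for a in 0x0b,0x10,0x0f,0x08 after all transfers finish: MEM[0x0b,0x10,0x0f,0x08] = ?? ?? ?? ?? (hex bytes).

D0: mem[0x09..0x0e] <- [08 2e f2 a8 26 88]
D1: mem[0x0a..0x10] <- [b6 3d d1 f1 23 11 ca]
D2: mem[0x07..0x09] <- [d1 f1 23]
D3: mem[0x0f..0x12] <- [2e f2 a8 26]
query mem[0x0b]=0x3d, mem[0x10]=0xf2, mem[0x0f]=0x2e, mem[0x08]=0xf1

MEM[0x0b,0x10,0x0f,0x08] = 3d f2 2e f1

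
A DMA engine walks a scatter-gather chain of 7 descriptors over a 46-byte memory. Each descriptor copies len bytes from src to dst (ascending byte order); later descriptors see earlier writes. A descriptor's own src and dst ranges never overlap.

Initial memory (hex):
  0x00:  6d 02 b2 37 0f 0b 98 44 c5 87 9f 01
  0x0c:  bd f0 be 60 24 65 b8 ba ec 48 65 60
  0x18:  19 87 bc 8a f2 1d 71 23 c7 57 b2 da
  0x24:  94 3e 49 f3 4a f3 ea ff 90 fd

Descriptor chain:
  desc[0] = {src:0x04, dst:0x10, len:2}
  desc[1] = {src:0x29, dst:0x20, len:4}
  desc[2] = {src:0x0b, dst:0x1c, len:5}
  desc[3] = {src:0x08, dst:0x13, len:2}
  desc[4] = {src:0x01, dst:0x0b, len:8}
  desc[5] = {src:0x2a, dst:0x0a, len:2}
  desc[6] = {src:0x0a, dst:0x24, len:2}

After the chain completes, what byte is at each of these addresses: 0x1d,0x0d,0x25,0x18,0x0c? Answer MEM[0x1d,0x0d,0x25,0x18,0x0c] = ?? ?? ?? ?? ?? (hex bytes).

D0: mem[0x10..0x11] <- [0f 0b]
D1: mem[0x20..0x23] <- [f3 ea ff 90]
D2: mem[0x1c..0x20] <- [01 bd f0 be 60]
D3: mem[0x13..0x14] <- [c5 87]
D4: mem[0x0b..0x12] <- [02 b2 37 0f 0b 98 44 c5]
D5: mem[0x0a..0x0b] <- [ea ff]
D6: mem[0x24..0x25] <- [ea ff]
query mem[0x1d]=0xbd, mem[0x0d]=0x37, mem[0x25]=0xff, mem[0x18]=0x19, mem[0x0c]=0xb2

MEM[0x1d,0x0d,0x25,0x18,0x0c] = bd 37 ff 19 b2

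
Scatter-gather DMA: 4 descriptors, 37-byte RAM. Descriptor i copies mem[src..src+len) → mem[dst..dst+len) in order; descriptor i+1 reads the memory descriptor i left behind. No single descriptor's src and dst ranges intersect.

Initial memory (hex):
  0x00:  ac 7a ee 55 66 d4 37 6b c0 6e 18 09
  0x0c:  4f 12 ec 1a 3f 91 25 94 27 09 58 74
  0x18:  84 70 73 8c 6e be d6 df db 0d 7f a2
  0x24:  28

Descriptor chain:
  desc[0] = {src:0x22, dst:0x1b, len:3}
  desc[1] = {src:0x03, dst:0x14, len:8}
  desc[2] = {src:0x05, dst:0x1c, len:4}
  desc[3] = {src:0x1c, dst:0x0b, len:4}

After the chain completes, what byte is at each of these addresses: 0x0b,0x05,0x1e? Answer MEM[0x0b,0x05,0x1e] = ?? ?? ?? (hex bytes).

#0 dst[0x1b+3] := {0x7f,0xa2,0x28}
#1 dst[0x14+8] := {0x55,0x66,0xd4,0x37,0x6b,0xc0,0x6e,0x18}
#2 dst[0x1c+4] := {0xd4,0x37,0x6b,0xc0}
#3 dst[0x0b+4] := {0xd4,0x37,0x6b,0xc0}
query mem[0x0b]=0xd4, mem[0x05]=0xd4, mem[0x1e]=0x6b

MEM[0x0b,0x05,0x1e] = d4 d4 6b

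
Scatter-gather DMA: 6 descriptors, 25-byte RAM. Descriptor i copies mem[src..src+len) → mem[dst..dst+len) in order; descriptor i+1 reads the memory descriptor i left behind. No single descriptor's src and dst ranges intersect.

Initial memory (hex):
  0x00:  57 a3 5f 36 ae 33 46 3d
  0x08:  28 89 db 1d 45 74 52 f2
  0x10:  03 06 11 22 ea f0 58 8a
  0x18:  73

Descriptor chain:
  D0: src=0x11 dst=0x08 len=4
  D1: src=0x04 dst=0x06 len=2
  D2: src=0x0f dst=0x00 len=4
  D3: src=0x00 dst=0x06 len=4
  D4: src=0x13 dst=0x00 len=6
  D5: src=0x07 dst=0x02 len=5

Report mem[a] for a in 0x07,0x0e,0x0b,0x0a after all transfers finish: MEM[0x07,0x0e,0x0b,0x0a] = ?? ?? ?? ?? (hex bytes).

D0: mem[0x08..0x0b] <- [06 11 22 ea]
D1: mem[0x06..0x07] <- [ae 33]
D2: mem[0x00..0x03] <- [f2 03 06 11]
D3: mem[0x06..0x09] <- [f2 03 06 11]
D4: mem[0x00..0x05] <- [22 ea f0 58 8a 73]
D5: mem[0x02..0x06] <- [03 06 11 22 ea]
query mem[0x07]=0x03, mem[0x0e]=0x52, mem[0x0b]=0xea, mem[0x0a]=0x22

MEM[0x07,0x0e,0x0b,0x0a] = 03 52 ea 22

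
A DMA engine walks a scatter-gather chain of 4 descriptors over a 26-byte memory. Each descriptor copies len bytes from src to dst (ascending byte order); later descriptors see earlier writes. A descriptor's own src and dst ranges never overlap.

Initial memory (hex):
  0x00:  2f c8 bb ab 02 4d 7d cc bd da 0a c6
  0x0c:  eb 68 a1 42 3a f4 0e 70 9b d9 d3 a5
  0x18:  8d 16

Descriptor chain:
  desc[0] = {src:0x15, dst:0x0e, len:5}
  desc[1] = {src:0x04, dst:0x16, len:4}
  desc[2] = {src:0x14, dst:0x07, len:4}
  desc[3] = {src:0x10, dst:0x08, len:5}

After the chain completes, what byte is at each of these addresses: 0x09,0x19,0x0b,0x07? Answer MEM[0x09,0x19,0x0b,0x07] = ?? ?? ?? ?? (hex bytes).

[0] 0x15->0x0e len=5 : d9 d3 a5 8d 16
[1] 0x04->0x16 len=4 : 02 4d 7d cc
[2] 0x14->0x07 len=4 : 9b d9 02 4d
[3] 0x10->0x08 len=5 : a5 8d 16 70 9b
query mem[0x09]=0x8d, mem[0x19]=0xcc, mem[0x0b]=0x70, mem[0x07]=0x9b

MEM[0x09,0x19,0x0b,0x07] = 8d cc 70 9b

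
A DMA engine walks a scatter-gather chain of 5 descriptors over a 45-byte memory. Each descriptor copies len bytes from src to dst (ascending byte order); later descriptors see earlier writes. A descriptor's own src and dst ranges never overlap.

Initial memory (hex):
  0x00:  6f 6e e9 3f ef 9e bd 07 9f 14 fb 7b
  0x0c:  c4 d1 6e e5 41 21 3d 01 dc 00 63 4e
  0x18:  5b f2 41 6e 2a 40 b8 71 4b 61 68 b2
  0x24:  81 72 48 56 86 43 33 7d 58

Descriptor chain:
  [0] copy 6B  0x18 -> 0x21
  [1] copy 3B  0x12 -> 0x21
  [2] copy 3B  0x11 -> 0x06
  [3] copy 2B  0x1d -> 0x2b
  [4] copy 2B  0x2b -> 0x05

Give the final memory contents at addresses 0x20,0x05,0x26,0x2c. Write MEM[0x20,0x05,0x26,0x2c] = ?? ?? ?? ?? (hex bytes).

MEM[0x20,0x05,0x26,0x2c] = 4b 40 40 b8

D0: mem[0x21..0x26] <- [5b f2 41 6e 2a 40]
D1: mem[0x21..0x23] <- [3d 01 dc]
D2: mem[0x06..0x08] <- [21 3d 01]
D3: mem[0x2b..0x2c] <- [40 b8]
D4: mem[0x05..0x06] <- [40 b8]
query mem[0x20]=0x4b, mem[0x05]=0x40, mem[0x26]=0x40, mem[0x2c]=0xb8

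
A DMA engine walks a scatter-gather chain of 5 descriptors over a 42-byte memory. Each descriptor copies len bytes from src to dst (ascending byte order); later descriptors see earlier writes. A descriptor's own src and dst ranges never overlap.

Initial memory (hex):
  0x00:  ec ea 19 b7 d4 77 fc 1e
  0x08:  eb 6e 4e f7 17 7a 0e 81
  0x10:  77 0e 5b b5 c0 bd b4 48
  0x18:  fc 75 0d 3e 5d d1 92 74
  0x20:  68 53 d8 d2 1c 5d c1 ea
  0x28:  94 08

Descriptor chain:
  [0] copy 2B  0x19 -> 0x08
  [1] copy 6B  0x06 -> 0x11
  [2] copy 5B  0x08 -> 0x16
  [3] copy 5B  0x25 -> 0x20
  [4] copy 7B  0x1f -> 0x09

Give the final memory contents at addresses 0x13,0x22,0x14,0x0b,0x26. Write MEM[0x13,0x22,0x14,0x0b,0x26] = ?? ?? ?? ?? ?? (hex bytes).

  after D0: wrote 2B at 0x08 = 750d
  after D1: wrote 6B at 0x11 = fc1e750d4ef7
  after D2: wrote 5B at 0x16 = 750d4ef717
  after D3: wrote 5B at 0x20 = 5dc1ea9408
  after D4: wrote 7B at 0x09 = 745dc1ea94085d
query mem[0x13]=0x75, mem[0x22]=0xea, mem[0x14]=0x0d, mem[0x0b]=0xc1, mem[0x26]=0xc1

MEM[0x13,0x22,0x14,0x0b,0x26] = 75 ea 0d c1 c1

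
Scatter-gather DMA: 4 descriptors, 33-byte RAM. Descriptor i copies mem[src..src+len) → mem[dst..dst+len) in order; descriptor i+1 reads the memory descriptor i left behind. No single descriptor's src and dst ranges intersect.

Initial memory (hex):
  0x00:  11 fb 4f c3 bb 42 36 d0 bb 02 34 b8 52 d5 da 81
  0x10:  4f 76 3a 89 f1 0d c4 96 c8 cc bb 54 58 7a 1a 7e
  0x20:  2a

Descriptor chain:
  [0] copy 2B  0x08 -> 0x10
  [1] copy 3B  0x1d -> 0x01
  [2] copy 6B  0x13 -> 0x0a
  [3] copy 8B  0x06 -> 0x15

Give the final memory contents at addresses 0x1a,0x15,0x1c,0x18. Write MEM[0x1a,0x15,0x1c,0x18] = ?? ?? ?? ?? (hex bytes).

D0: mem[0x10..0x11] <- [bb 02]
D1: mem[0x01..0x03] <- [7a 1a 7e]
D2: mem[0x0a..0x0f] <- [89 f1 0d c4 96 c8]
D3: mem[0x15..0x1c] <- [36 d0 bb 02 89 f1 0d c4]
query mem[0x1a]=0xf1, mem[0x15]=0x36, mem[0x1c]=0xc4, mem[0x18]=0x02

MEM[0x1a,0x15,0x1c,0x18] = f1 36 c4 02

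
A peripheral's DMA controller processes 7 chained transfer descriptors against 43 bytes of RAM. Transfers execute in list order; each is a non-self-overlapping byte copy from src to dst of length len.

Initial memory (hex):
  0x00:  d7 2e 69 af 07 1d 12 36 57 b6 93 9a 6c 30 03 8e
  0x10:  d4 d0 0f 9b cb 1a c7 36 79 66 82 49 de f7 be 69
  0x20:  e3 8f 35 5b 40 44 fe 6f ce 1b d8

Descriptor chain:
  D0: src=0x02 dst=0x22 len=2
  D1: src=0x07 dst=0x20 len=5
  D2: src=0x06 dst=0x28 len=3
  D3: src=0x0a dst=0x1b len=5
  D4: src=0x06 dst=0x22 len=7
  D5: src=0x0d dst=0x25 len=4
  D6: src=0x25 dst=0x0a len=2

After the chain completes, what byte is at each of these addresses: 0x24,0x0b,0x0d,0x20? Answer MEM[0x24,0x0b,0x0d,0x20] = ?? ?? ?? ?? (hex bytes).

[0] 0x02->0x22 len=2 : 69 af
[1] 0x07->0x20 len=5 : 36 57 b6 93 9a
[2] 0x06->0x28 len=3 : 12 36 57
[3] 0x0a->0x1b len=5 : 93 9a 6c 30 03
[4] 0x06->0x22 len=7 : 12 36 57 b6 93 9a 6c
[5] 0x0d->0x25 len=4 : 30 03 8e d4
[6] 0x25->0x0a len=2 : 30 03
query mem[0x24]=0x57, mem[0x0b]=0x03, mem[0x0d]=0x30, mem[0x20]=0x36

MEM[0x24,0x0b,0x0d,0x20] = 57 03 30 36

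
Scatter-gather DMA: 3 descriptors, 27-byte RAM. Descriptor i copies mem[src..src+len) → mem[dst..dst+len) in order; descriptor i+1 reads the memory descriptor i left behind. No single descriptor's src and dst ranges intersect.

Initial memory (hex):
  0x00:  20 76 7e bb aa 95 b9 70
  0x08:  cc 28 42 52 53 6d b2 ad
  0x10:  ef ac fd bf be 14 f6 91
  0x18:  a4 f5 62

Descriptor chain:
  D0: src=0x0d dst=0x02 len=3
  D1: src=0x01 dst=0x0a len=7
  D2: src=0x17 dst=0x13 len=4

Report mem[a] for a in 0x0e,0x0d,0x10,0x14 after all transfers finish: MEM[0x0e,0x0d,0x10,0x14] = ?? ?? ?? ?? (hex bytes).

MEM[0x0e,0x0d,0x10,0x14] = 95 ad 70 a4

#0 dst[0x02+3] := {0x6d,0xb2,0xad}
#1 dst[0x0a+7] := {0x76,0x6d,0xb2,0xad,0x95,0xb9,0x70}
#2 dst[0x13+4] := {0x91,0xa4,0xf5,0x62}
query mem[0x0e]=0x95, mem[0x0d]=0xad, mem[0x10]=0x70, mem[0x14]=0xa4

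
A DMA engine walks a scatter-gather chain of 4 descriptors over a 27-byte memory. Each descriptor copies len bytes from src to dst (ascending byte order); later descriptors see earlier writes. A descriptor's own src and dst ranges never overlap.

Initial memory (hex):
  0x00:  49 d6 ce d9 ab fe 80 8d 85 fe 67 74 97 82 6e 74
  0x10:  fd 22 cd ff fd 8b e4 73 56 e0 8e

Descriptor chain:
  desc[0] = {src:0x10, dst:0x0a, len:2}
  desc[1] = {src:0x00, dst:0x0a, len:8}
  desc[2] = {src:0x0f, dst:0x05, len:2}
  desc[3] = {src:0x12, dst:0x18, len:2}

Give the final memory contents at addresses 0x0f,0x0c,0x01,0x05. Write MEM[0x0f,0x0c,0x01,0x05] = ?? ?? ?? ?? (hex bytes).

MEM[0x0f,0x0c,0x01,0x05] = fe ce d6 fe

  after D0: wrote 2B at 0x0a = fd22
  after D1: wrote 8B at 0x0a = 49d6ced9abfe808d
  after D2: wrote 2B at 0x05 = fe80
  after D3: wrote 2B at 0x18 = cdff
query mem[0x0f]=0xfe, mem[0x0c]=0xce, mem[0x01]=0xd6, mem[0x05]=0xfe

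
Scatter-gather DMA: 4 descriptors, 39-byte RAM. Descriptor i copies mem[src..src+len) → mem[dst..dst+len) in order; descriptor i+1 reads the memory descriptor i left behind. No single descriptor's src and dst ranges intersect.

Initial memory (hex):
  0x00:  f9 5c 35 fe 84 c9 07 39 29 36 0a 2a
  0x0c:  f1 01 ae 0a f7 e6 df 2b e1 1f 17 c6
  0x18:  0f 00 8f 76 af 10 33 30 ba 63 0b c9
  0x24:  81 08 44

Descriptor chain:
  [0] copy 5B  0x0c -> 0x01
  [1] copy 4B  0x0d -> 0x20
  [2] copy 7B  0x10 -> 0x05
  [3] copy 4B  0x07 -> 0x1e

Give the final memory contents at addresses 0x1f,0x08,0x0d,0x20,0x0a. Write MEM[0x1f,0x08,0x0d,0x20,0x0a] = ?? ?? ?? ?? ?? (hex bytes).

MEM[0x1f,0x08,0x0d,0x20,0x0a] = 2b 2b 01 e1 1f

#0 dst[0x01+5] := {0xf1,0x01,0xae,0x0a,0xf7}
#1 dst[0x20+4] := {0x01,0xae,0x0a,0xf7}
#2 dst[0x05+7] := {0xf7,0xe6,0xdf,0x2b,0xe1,0x1f,0x17}
#3 dst[0x1e+4] := {0xdf,0x2b,0xe1,0x1f}
query mem[0x1f]=0x2b, mem[0x08]=0x2b, mem[0x0d]=0x01, mem[0x20]=0xe1, mem[0x0a]=0x1f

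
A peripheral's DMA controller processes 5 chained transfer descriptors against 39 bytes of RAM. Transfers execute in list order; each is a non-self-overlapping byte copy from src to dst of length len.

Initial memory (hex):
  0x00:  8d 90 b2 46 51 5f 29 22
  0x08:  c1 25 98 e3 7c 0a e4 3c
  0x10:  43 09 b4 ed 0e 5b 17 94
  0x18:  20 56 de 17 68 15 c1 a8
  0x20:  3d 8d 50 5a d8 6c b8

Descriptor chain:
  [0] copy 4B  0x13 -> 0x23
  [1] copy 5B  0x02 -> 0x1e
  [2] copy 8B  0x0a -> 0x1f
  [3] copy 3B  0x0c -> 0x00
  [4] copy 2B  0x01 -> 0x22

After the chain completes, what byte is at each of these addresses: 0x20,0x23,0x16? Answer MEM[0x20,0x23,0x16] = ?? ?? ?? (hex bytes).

  after D0: wrote 4B at 0x23 = ed0e5b17
  after D1: wrote 5B at 0x1e = b246515f29
  after D2: wrote 8B at 0x1f = 98e37c0ae43c4309
  after D3: wrote 3B at 0x00 = 7c0ae4
  after D4: wrote 2B at 0x22 = 0ae4
query mem[0x20]=0xe3, mem[0x23]=0xe4, mem[0x16]=0x17

MEM[0x20,0x23,0x16] = e3 e4 17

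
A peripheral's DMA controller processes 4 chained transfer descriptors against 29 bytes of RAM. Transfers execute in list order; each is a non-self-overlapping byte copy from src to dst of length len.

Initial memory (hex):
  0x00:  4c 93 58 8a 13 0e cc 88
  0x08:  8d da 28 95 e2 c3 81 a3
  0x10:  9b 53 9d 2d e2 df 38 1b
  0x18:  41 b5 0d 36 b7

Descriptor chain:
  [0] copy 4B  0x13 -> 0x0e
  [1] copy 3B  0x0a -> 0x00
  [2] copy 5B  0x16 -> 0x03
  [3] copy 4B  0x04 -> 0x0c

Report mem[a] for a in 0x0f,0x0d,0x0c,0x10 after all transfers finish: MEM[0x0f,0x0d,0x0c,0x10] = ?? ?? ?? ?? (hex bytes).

[0] 0x13->0x0e len=4 : 2d e2 df 38
[1] 0x0a->0x00 len=3 : 28 95 e2
[2] 0x16->0x03 len=5 : 38 1b 41 b5 0d
[3] 0x04->0x0c len=4 : 1b 41 b5 0d
query mem[0x0f]=0x0d, mem[0x0d]=0x41, mem[0x0c]=0x1b, mem[0x10]=0xdf

MEM[0x0f,0x0d,0x0c,0x10] = 0d 41 1b df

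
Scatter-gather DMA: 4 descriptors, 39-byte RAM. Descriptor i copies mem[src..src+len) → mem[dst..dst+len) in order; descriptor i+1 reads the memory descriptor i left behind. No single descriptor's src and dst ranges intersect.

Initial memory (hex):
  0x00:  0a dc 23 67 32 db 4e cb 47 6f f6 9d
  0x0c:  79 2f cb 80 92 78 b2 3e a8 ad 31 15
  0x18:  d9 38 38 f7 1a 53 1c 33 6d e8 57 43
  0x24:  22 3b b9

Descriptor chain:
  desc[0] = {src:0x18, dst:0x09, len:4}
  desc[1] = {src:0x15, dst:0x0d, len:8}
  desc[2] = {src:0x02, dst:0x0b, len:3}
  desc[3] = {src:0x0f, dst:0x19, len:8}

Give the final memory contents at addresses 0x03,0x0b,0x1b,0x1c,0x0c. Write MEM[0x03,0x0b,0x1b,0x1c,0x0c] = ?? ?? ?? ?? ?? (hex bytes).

MEM[0x03,0x0b,0x1b,0x1c,0x0c] = 67 23 38 38 67

  after D0: wrote 4B at 0x09 = d93838f7
  after D1: wrote 8B at 0x0d = ad3115d93838f71a
  after D2: wrote 3B at 0x0b = 236732
  after D3: wrote 8B at 0x19 = 15d93838f71aad31
query mem[0x03]=0x67, mem[0x0b]=0x23, mem[0x1b]=0x38, mem[0x1c]=0x38, mem[0x0c]=0x67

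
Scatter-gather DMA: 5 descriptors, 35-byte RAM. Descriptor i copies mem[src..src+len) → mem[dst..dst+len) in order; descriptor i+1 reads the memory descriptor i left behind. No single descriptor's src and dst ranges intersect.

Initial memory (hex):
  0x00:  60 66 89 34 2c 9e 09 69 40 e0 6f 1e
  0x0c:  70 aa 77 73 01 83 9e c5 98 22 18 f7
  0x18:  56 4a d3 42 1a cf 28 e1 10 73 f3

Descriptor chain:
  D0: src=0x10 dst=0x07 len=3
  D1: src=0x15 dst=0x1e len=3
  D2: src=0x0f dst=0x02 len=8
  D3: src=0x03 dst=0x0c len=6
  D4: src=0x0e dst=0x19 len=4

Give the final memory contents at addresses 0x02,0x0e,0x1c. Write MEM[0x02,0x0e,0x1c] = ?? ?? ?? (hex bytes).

MEM[0x02,0x0e,0x1c] = 73 9e 22

  after D0: wrote 3B at 0x07 = 01839e
  after D1: wrote 3B at 0x1e = 2218f7
  after D2: wrote 8B at 0x02 = 7301839ec5982218
  after D3: wrote 6B at 0x0c = 01839ec59822
  after D4: wrote 4B at 0x19 = 9ec59822
query mem[0x02]=0x73, mem[0x0e]=0x9e, mem[0x1c]=0x22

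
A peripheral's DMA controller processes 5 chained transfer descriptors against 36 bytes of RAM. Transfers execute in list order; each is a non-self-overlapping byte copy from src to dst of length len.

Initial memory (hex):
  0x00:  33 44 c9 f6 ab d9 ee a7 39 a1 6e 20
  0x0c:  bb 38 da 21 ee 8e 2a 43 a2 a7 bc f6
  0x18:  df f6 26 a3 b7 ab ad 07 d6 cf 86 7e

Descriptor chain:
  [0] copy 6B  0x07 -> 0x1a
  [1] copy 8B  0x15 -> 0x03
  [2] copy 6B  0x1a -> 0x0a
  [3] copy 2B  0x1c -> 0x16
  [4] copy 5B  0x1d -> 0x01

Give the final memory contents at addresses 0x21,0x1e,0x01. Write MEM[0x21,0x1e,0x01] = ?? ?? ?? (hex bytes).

D0: mem[0x1a..0x1f] <- [a7 39 a1 6e 20 bb]
D1: mem[0x03..0x0a] <- [a7 bc f6 df f6 a7 39 a1]
D2: mem[0x0a..0x0f] <- [a7 39 a1 6e 20 bb]
D3: mem[0x16..0x17] <- [a1 6e]
D4: mem[0x01..0x05] <- [6e 20 bb d6 cf]
query mem[0x21]=0xcf, mem[0x1e]=0x20, mem[0x01]=0x6e

MEM[0x21,0x1e,0x01] = cf 20 6e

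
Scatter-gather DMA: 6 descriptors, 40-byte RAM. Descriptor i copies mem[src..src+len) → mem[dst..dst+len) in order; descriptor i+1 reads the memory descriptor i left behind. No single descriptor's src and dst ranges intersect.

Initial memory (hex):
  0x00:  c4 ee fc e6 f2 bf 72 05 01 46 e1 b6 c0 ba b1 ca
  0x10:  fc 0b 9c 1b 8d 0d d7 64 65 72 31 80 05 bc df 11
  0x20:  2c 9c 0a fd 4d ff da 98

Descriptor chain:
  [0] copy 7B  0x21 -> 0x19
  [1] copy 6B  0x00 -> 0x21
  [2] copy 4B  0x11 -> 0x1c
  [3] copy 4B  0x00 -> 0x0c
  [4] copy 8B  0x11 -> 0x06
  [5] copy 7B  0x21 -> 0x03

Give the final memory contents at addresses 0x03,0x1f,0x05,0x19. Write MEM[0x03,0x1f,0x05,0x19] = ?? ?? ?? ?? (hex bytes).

MEM[0x03,0x1f,0x05,0x19] = c4 8d fc 9c

#0 dst[0x19+7] := {0x9c,0x0a,0xfd,0x4d,0xff,0xda,0x98}
#1 dst[0x21+6] := {0xc4,0xee,0xfc,0xe6,0xf2,0xbf}
#2 dst[0x1c+4] := {0x0b,0x9c,0x1b,0x8d}
#3 dst[0x0c+4] := {0xc4,0xee,0xfc,0xe6}
#4 dst[0x06+8] := {0x0b,0x9c,0x1b,0x8d,0x0d,0xd7,0x64,0x65}
#5 dst[0x03+7] := {0xc4,0xee,0xfc,0xe6,0xf2,0xbf,0x98}
query mem[0x03]=0xc4, mem[0x1f]=0x8d, mem[0x05]=0xfc, mem[0x19]=0x9c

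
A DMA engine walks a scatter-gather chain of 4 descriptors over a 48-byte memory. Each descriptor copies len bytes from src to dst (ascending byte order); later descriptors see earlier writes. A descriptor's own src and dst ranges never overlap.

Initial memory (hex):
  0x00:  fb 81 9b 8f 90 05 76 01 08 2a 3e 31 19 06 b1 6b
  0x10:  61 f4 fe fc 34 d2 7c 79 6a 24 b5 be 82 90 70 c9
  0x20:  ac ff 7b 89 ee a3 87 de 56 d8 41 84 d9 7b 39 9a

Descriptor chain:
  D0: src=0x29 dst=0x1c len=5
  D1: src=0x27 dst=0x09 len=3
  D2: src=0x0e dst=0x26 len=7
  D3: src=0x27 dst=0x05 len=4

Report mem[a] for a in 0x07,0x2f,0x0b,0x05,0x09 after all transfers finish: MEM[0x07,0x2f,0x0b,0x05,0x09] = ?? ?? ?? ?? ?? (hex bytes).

  after D0: wrote 5B at 0x1c = d84184d97b
  after D1: wrote 3B at 0x09 = de56d8
  after D2: wrote 7B at 0x26 = b16b61f4fefc34
  after D3: wrote 4B at 0x05 = 6b61f4fe
query mem[0x07]=0xf4, mem[0x2f]=0x9a, mem[0x0b]=0xd8, mem[0x05]=0x6b, mem[0x09]=0xde

MEM[0x07,0x2f,0x0b,0x05,0x09] = f4 9a d8 6b de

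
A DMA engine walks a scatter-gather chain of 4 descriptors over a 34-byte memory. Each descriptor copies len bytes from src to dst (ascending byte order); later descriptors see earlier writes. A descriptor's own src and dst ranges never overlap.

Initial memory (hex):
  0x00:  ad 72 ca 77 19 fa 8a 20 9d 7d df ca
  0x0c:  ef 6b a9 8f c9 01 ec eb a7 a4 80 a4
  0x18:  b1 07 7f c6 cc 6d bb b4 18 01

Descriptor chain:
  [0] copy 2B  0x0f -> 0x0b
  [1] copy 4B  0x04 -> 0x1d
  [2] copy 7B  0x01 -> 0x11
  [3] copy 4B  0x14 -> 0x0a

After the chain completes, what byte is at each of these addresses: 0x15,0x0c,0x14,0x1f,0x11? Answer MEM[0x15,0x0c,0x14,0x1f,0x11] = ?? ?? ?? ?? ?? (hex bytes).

MEM[0x15,0x0c,0x14,0x1f,0x11] = fa 8a 19 8a 72

  after D0: wrote 2B at 0x0b = 8fc9
  after D1: wrote 4B at 0x1d = 19fa8a20
  after D2: wrote 7B at 0x11 = 72ca7719fa8a20
  after D3: wrote 4B at 0x0a = 19fa8a20
query mem[0x15]=0xfa, mem[0x0c]=0x8a, mem[0x14]=0x19, mem[0x1f]=0x8a, mem[0x11]=0x72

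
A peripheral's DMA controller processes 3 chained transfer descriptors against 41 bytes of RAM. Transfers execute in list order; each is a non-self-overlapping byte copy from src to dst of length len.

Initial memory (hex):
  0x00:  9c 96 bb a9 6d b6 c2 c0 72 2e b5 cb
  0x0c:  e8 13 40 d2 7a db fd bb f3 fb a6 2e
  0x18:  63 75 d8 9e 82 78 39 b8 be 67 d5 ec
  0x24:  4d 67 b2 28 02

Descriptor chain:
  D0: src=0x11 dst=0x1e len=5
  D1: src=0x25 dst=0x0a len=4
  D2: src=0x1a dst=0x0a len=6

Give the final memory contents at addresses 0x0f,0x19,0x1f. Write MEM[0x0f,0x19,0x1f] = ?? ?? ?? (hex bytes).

#0 dst[0x1e+5] := {0xdb,0xfd,0xbb,0xf3,0xfb}
#1 dst[0x0a+4] := {0x67,0xb2,0x28,0x02}
#2 dst[0x0a+6] := {0xd8,0x9e,0x82,0x78,0xdb,0xfd}
query mem[0x0f]=0xfd, mem[0x19]=0x75, mem[0x1f]=0xfd

MEM[0x0f,0x19,0x1f] = fd 75 fd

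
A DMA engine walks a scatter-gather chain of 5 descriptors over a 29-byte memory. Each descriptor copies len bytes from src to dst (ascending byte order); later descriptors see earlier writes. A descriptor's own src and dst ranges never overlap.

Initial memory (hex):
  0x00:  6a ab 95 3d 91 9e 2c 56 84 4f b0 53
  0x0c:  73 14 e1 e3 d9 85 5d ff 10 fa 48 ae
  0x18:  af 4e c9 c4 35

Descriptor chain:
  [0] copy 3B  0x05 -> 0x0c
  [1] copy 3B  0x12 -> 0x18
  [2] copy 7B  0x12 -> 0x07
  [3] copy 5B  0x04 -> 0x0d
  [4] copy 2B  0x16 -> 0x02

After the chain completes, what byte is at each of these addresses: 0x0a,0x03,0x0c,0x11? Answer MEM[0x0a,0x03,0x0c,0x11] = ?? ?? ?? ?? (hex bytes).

MEM[0x0a,0x03,0x0c,0x11] = fa ae ae ff

[0] 0x05->0x0c len=3 : 9e 2c 56
[1] 0x12->0x18 len=3 : 5d ff 10
[2] 0x12->0x07 len=7 : 5d ff 10 fa 48 ae 5d
[3] 0x04->0x0d len=5 : 91 9e 2c 5d ff
[4] 0x16->0x02 len=2 : 48 ae
query mem[0x0a]=0xfa, mem[0x03]=0xae, mem[0x0c]=0xae, mem[0x11]=0xff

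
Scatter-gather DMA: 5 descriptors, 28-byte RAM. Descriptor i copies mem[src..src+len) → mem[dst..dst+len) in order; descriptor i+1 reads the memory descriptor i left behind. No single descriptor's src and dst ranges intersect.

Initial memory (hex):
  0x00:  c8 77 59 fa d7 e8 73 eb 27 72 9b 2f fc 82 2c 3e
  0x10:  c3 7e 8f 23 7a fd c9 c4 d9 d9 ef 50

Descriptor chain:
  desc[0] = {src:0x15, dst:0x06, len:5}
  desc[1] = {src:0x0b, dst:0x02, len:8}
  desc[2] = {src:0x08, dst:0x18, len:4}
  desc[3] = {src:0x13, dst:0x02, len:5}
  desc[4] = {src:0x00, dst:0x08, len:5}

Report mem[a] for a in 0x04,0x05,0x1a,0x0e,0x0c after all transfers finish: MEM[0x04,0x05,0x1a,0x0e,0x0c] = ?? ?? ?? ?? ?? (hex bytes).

[0] 0x15->0x06 len=5 : fd c9 c4 d9 d9
[1] 0x0b->0x02 len=8 : 2f fc 82 2c 3e c3 7e 8f
[2] 0x08->0x18 len=4 : 7e 8f d9 2f
[3] 0x13->0x02 len=5 : 23 7a fd c9 c4
[4] 0x00->0x08 len=5 : c8 77 23 7a fd
query mem[0x04]=0xfd, mem[0x05]=0xc9, mem[0x1a]=0xd9, mem[0x0e]=0x2c, mem[0x0c]=0xfd

MEM[0x04,0x05,0x1a,0x0e,0x0c] = fd c9 d9 2c fd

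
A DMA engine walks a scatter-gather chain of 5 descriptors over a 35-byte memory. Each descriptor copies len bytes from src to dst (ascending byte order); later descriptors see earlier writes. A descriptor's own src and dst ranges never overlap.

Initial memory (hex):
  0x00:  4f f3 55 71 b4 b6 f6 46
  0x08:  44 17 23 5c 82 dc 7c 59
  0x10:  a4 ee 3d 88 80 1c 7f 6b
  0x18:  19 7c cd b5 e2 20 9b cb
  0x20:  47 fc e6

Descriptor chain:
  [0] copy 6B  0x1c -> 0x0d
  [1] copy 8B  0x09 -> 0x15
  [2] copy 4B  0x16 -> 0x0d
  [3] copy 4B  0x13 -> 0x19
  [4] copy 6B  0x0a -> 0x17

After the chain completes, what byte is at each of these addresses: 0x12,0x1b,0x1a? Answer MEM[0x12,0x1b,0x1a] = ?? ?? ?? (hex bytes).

D0: mem[0x0d..0x12] <- [e2 20 9b cb 47 fc]
D1: mem[0x15..0x1c] <- [17 23 5c 82 e2 20 9b cb]
D2: mem[0x0d..0x10] <- [23 5c 82 e2]
D3: mem[0x19..0x1c] <- [88 80 17 23]
D4: mem[0x17..0x1c] <- [23 5c 82 23 5c 82]
query mem[0x12]=0xfc, mem[0x1b]=0x5c, mem[0x1a]=0x23

MEM[0x12,0x1b,0x1a] = fc 5c 23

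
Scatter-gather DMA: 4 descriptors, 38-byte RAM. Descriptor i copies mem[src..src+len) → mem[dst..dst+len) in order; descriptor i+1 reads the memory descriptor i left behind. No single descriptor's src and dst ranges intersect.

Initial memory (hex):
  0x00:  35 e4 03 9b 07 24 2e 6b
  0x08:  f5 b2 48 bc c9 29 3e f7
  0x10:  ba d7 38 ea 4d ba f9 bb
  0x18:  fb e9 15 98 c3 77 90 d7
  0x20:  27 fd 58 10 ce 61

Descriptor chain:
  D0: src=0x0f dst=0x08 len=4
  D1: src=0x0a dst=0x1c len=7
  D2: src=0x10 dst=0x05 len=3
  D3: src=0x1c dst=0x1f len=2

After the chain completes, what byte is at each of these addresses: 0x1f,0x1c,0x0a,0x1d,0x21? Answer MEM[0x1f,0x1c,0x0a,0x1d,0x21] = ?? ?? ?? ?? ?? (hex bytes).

#0 dst[0x08+4] := {0xf7,0xba,0xd7,0x38}
#1 dst[0x1c+7] := {0xd7,0x38,0xc9,0x29,0x3e,0xf7,0xba}
#2 dst[0x05+3] := {0xba,0xd7,0x38}
#3 dst[0x1f+2] := {0xd7,0x38}
query mem[0x1f]=0xd7, mem[0x1c]=0xd7, mem[0x0a]=0xd7, mem[0x1d]=0x38, mem[0x21]=0xf7

MEM[0x1f,0x1c,0x0a,0x1d,0x21] = d7 d7 d7 38 f7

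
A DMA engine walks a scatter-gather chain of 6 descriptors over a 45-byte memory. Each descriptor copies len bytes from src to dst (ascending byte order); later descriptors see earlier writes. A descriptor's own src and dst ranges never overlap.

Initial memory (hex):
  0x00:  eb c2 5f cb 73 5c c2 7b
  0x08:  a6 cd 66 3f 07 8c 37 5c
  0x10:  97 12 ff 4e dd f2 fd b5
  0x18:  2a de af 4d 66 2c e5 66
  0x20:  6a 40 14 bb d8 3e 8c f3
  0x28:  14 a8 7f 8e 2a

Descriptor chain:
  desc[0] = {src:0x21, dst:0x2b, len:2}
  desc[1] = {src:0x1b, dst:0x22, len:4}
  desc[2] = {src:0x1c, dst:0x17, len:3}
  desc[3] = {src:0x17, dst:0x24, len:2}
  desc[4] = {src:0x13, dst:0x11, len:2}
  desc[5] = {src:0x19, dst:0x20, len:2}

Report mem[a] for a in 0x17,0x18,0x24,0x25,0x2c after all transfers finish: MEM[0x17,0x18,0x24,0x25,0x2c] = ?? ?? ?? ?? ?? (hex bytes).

MEM[0x17,0x18,0x24,0x25,0x2c] = 66 2c 66 2c 14

#0 dst[0x2b+2] := {0x40,0x14}
#1 dst[0x22+4] := {0x4d,0x66,0x2c,0xe5}
#2 dst[0x17+3] := {0x66,0x2c,0xe5}
#3 dst[0x24+2] := {0x66,0x2c}
#4 dst[0x11+2] := {0x4e,0xdd}
#5 dst[0x20+2] := {0xe5,0xaf}
query mem[0x17]=0x66, mem[0x18]=0x2c, mem[0x24]=0x66, mem[0x25]=0x2c, mem[0x2c]=0x14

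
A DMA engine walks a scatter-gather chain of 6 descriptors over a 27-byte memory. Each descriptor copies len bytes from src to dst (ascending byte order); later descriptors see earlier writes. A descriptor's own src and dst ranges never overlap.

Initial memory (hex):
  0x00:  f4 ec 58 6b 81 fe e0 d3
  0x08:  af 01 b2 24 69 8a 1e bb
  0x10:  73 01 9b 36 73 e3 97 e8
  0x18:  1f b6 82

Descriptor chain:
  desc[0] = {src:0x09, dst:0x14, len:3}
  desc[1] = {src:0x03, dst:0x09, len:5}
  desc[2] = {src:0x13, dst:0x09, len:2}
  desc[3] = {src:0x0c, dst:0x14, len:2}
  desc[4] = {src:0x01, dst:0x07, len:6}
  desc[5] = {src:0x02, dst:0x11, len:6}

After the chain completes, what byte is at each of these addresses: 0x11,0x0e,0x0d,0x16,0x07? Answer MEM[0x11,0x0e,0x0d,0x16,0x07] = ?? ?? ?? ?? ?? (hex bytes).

MEM[0x11,0x0e,0x0d,0x16,0x07] = 58 1e d3 ec ec

[0] 0x09->0x14 len=3 : 01 b2 24
[1] 0x03->0x09 len=5 : 6b 81 fe e0 d3
[2] 0x13->0x09 len=2 : 36 01
[3] 0x0c->0x14 len=2 : e0 d3
[4] 0x01->0x07 len=6 : ec 58 6b 81 fe e0
[5] 0x02->0x11 len=6 : 58 6b 81 fe e0 ec
query mem[0x11]=0x58, mem[0x0e]=0x1e, mem[0x0d]=0xd3, mem[0x16]=0xec, mem[0x07]=0xec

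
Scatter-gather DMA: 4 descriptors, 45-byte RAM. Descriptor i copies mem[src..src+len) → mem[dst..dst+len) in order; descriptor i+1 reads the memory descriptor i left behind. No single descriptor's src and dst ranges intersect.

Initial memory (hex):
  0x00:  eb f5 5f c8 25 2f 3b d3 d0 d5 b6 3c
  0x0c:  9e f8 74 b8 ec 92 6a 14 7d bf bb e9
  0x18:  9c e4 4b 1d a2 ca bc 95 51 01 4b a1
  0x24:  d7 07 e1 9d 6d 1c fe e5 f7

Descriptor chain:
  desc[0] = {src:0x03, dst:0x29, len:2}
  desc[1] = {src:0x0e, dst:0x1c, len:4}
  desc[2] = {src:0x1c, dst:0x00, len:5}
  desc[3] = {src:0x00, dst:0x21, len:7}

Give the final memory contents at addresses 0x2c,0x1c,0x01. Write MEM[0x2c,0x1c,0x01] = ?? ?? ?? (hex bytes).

MEM[0x2c,0x1c,0x01] = f7 74 b8

#0 dst[0x29+2] := {0xc8,0x25}
#1 dst[0x1c+4] := {0x74,0xb8,0xec,0x92}
#2 dst[0x00+5] := {0x74,0xb8,0xec,0x92,0x51}
#3 dst[0x21+7] := {0x74,0xb8,0xec,0x92,0x51,0x2f,0x3b}
query mem[0x2c]=0xf7, mem[0x1c]=0x74, mem[0x01]=0xb8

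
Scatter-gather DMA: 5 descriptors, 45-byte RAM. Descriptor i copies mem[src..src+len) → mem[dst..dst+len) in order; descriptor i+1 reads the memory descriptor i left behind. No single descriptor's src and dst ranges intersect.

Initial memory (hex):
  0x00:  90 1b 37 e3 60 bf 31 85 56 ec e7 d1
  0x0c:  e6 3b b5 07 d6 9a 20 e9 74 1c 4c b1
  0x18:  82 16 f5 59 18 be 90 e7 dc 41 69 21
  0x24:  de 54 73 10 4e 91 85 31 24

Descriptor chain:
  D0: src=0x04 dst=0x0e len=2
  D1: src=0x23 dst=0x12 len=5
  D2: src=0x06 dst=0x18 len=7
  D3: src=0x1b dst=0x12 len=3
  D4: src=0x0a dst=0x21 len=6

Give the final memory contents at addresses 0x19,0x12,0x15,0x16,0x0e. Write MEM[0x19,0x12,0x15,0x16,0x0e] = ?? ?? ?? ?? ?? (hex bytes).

MEM[0x19,0x12,0x15,0x16,0x0e] = 85 ec 73 10 60

  after D0: wrote 2B at 0x0e = 60bf
  after D1: wrote 5B at 0x12 = 21de547310
  after D2: wrote 7B at 0x18 = 318556ece7d1e6
  after D3: wrote 3B at 0x12 = ece7d1
  after D4: wrote 6B at 0x21 = e7d1e63b60bf
query mem[0x19]=0x85, mem[0x12]=0xec, mem[0x15]=0x73, mem[0x16]=0x10, mem[0x0e]=0x60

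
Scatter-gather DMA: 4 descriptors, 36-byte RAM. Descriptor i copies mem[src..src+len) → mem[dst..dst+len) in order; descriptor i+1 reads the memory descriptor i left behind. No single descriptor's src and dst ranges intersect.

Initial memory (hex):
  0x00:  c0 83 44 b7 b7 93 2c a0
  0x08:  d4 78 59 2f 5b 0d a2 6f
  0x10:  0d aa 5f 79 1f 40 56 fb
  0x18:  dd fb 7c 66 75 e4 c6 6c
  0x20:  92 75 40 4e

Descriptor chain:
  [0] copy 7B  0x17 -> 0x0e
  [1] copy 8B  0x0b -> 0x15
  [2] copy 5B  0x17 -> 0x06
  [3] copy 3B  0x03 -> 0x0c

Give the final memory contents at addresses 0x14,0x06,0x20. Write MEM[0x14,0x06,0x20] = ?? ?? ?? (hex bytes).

D0: mem[0x0e..0x14] <- [fb dd fb 7c 66 75 e4]
D1: mem[0x15..0x1c] <- [2f 5b 0d fb dd fb 7c 66]
D2: mem[0x06..0x0a] <- [0d fb dd fb 7c]
D3: mem[0x0c..0x0e] <- [b7 b7 93]
query mem[0x14]=0xe4, mem[0x06]=0x0d, mem[0x20]=0x92

MEM[0x14,0x06,0x20] = e4 0d 92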